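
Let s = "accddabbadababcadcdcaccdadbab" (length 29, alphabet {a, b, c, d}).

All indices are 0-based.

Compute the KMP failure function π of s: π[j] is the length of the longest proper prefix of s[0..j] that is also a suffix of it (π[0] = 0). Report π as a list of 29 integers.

π[0] = 0
j=1 s[j]='c': π[1]=0 (border '')
j=2 s[j]='c': π[2]=0 (border '')
j=3 s[j]='d': π[3]=0 (border '')
j=4 s[j]='d': π[4]=0 (border '')
j=5 s[j]='a': π[5]=1 (border 'a')
j=6 s[j]='b': k: 1→0; π[6]=0 (border '')
j=7 s[j]='b': π[7]=0 (border '')
j=8 s[j]='a': π[8]=1 (border 'a')
j=9 s[j]='d': k: 1→0; π[9]=0 (border '')
j=10 s[j]='a': π[10]=1 (border 'a')
j=11 s[j]='b': k: 1→0; π[11]=0 (border '')
j=12 s[j]='a': π[12]=1 (border 'a')
j=13 s[j]='b': k: 1→0; π[13]=0 (border '')
j=14 s[j]='c': π[14]=0 (border '')
j=15 s[j]='a': π[15]=1 (border 'a')
j=16 s[j]='d': k: 1→0; π[16]=0 (border '')
j=17 s[j]='c': π[17]=0 (border '')
j=18 s[j]='d': π[18]=0 (border '')
j=19 s[j]='c': π[19]=0 (border '')
j=20 s[j]='a': π[20]=1 (border 'a')
j=21 s[j]='c': π[21]=2 (border 'ac')
j=22 s[j]='c': π[22]=3 (border 'acc')
j=23 s[j]='d': π[23]=4 (border 'accd')
j=24 s[j]='a': k: 4→0; π[24]=1 (border 'a')
j=25 s[j]='d': k: 1→0; π[25]=0 (border '')
j=26 s[j]='b': π[26]=0 (border '')
j=27 s[j]='a': π[27]=1 (border 'a')
j=28 s[j]='b': k: 1→0; π[28]=0 (border '')

[0, 0, 0, 0, 0, 1, 0, 0, 1, 0, 1, 0, 1, 0, 0, 1, 0, 0, 0, 0, 1, 2, 3, 4, 1, 0, 0, 1, 0]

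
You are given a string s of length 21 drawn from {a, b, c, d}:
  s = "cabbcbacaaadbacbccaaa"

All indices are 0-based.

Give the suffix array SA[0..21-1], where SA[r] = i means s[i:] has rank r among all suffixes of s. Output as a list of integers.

[20, 19, 18, 8, 9, 1, 6, 13, 10, 5, 12, 2, 3, 15, 17, 7, 0, 4, 14, 16, 11]

rank→(start, suffix):
  0 → (20, 'a')
  1 → (19, 'aa')
  2 → (18, 'aaa')
  3 → (8, 'aaadbacbccaaa')
  4 → (9, 'aadbacbccaaa')
  5 → (1, 'abbcbacaaadbacbccaaa')
  6 → (6, 'acaaadbacbccaaa')
  7 → (13, 'acbccaaa')
  8 → (10, 'adbacbccaaa')
  9 → (5, 'bacaaadbacbccaaa')
  10 → (12, 'bacbccaaa')
  11 → (2, 'bbcbacaaadbacbccaaa')
  12 → (3, 'bcbacaaadbacbccaaa')
  13 → (15, 'bccaaa')
  14 → (17, 'caaa')
  15 → (7, 'caaadbacbccaaa')
  16 → (0, 'cabbcbacaaadbacbccaaa')
  17 → (4, 'cbacaaadbacbccaaa')
  18 → (14, 'cbccaaa')
  19 → (16, 'ccaaa')
  20 → (11, 'dbacbccaaa')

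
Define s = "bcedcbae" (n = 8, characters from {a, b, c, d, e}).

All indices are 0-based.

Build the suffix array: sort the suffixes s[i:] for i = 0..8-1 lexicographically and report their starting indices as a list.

[6, 5, 0, 4, 1, 3, 7, 2]

rank→(start, suffix):
  0 → (6, 'ae')
  1 → (5, 'bae')
  2 → (0, 'bcedcbae')
  3 → (4, 'cbae')
  4 → (1, 'cedcbae')
  5 → (3, 'dcbae')
  6 → (7, 'e')
  7 → (2, 'edcbae')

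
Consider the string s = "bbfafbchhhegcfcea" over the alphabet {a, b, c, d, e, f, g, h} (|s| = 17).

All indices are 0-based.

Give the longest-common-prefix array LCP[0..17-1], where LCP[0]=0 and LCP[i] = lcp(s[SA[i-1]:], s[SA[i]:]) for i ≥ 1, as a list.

[0, 1, 0, 1, 1, 0, 1, 1, 0, 1, 0, 1, 1, 0, 0, 1, 2]

sorted suffixes:
  #0 SA[0]=16  'a'
  #1 SA[1]=3  'afbchhhegcfcea'
  #2 SA[2]=0  'bbfafbchhhegcfcea'
  #3 SA[3]=5  'bchhhegcfcea'
  #4 SA[4]=1  'bfafbchhhegcfcea'
  #5 SA[5]=14  'cea'
  #6 SA[6]=12  'cfcea'
  #7 SA[7]=6  'chhhegcfcea'
  #8 SA[8]=15  'ea'
  #9 SA[9]=10  'egcfcea'
  #10 SA[10]=2  'fafbchhhegcfcea'
  #11 SA[11]=4  'fbchhhegcfcea'
  #12 SA[12]=13  'fcea'
  #13 SA[13]=11  'gcfcea'
  #14 SA[14]=9  'hegcfcea'
  #15 SA[15]=8  'hhegcfcea'
  #16 SA[16]=7  'hhhegcfcea'

SA = [16, 3, 0, 5, 1, 14, 12, 6, 15, 10, 2, 4, 13, 11, 9, 8, 7]
rank  pair      lcp
   1  s[16:],s[3:]  1  'a'
   2  s[3:],s[0:]  0  ''
   3  s[0:],s[5:]  1  'b'
   4  s[5:],s[1:]  1  'b'
   5  s[1:],s[14:]  0  ''
   6  s[14:],s[12:]  1  'c'
   7  s[12:],s[6:]  1  'c'
   8  s[6:],s[15:]  0  ''
   9  s[15:],s[10:]  1  'e'
  10  s[10:],s[2:]  0  ''
  11  s[2:],s[4:]  1  'f'
  12  s[4:],s[13:]  1  'f'
  13  s[13:],s[11:]  0  ''
  14  s[11:],s[9:]  0  ''
  15  s[9:],s[8:]  1  'h'
  16  s[8:],s[7:]  2  'hh'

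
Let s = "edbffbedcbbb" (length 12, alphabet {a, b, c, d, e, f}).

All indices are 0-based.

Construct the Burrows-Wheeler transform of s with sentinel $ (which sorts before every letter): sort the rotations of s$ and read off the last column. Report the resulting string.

bbbcfddee$bfb

rank  rotation       last
    0  $edbffbedcbbb  b
    1  b$edbffbedcbb  b
    2  bb$edbffbedcb  b
    3  bbb$edbffbedc  c
    4  bedcbbb$edbff  f
    5  bffbedcbbb$ed  d
    6  cbbb$edbffbed  d
    7  dbffbedcbbb$e  e
    8  dcbbb$edbffbe  e
    9  edbffbedcbbb$  $
   10  edcbbb$edbffb  b
   11  fbedcbbb$edbf  f
   12  ffbedcbbb$edb  b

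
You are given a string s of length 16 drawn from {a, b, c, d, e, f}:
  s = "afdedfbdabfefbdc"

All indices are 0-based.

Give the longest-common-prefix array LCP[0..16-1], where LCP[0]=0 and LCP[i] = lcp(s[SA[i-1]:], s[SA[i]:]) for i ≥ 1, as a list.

[0, 1, 0, 2, 1, 0, 0, 1, 1, 1, 0, 1, 0, 3, 1, 1]

rank | idx | suffix
   0 |   8 | abfefbdc
   1 |   0 | afdedfbdabfefbdc
   2 |   6 | bdabfefbdc
   3 |  13 | bdc
   4 |   9 | bfefbdc
   5 |  15 | c
   6 |   7 | dabfefbdc
   7 |  14 | dc
   8 |   2 | dedfbdabfefbdc
   9 |   4 | dfbdabfefbdc
  10 |   3 | edfbdabfefbdc
  11 |  11 | efbdc
  12 |   5 | fbdabfefbdc
  13 |  12 | fbdc
  14 |   1 | fdedfbdabfefbdc
  15 |  10 | fefbdc

SA = [8, 0, 6, 13, 9, 15, 7, 14, 2, 4, 3, 11, 5, 12, 1, 10]
[i] adj suffixes → lcp
  [1] 8/0 → 1 ('a')
  [2] 0/6 → 0 ('')
  [3] 6/13 → 2 ('bd')
  [4] 13/9 → 1 ('b')
  [5] 9/15 → 0 ('')
  [6] 15/7 → 0 ('')
  [7] 7/14 → 1 ('d')
  [8] 14/2 → 1 ('d')
  [9] 2/4 → 1 ('d')
  [10] 4/3 → 0 ('')
  [11] 3/11 → 1 ('e')
  [12] 11/5 → 0 ('')
  [13] 5/12 → 3 ('fbd')
  [14] 12/1 → 1 ('f')
  [15] 1/10 → 1 ('f')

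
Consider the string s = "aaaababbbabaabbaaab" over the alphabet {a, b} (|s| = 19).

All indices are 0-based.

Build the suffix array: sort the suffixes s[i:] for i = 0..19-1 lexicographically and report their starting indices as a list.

rank→(start, suffix):
  0 → (0, 'aaaababbbabaabbaaab')
  1 → (15, 'aaab')
  2 → (1, 'aaababbbabaabbaaab')
  3 → (16, 'aab')
  4 → (2, 'aababbbabaabbaaab')
  5 → (11, 'aabbaaab')
  6 → (17, 'ab')
  7 → (9, 'abaabbaaab')
  8 → (3, 'ababbbabaabbaaab')
  9 → (12, 'abbaaab')
  10 → (5, 'abbbabaabbaaab')
  11 → (18, 'b')
  12 → (14, 'baaab')
  13 → (10, 'baabbaaab')
  14 → (8, 'babaabbaaab')
  15 → (4, 'babbbabaabbaaab')
  16 → (13, 'bbaaab')
  17 → (7, 'bbabaabbaaab')
  18 → (6, 'bbbabaabbaaab')

[0, 15, 1, 16, 2, 11, 17, 9, 3, 12, 5, 18, 14, 10, 8, 4, 13, 7, 6]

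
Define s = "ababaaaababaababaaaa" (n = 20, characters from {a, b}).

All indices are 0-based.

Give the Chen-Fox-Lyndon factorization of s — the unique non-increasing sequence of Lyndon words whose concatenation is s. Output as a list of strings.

emit factor 1: 'ab' (i=0, period=2)
emit factor 2: 'ab' (i=2, period=2)
emit factor 3: 'aaaababaabab' (i=4, period=12)
emit factor 4: 'a' (i=16, period=1)
emit factor 5: 'a' (i=17, period=1)
emit factor 6: 'a' (i=18, period=1)
emit factor 7: 'a' (i=19, period=1)

["ab", "ab", "aaaababaabab", "a", "a", "a", "a"]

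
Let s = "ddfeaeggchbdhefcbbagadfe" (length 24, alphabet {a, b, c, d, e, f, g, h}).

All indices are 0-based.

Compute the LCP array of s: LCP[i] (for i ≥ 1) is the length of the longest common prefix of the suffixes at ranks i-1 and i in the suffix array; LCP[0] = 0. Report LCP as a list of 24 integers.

rank | idx | suffix
   0 |  20 | adfe
   1 |   4 | aeggchbdhefcbbagadfe
   2 |  18 | agadfe
   3 |  17 | bagadfe
   4 |  16 | bbagadfe
   5 |  10 | bdhefcbbagadfe
   6 |  15 | cbbagadfe
   7 |   8 | chbdhefcbbagadfe
   8 |   0 | ddfeaeggchbdhefcbbagadfe
   9 |  21 | dfe
  10 |   1 | dfeaeggchbdhefcbbagadfe
  11 |  11 | dhefcbbagadfe
  12 |  23 | e
  13 |   3 | eaeggchbdhefcbbagadfe
  14 |  13 | efcbbagadfe
  15 |   5 | eggchbdhefcbbagadfe
  16 |  14 | fcbbagadfe
  17 |  22 | fe
  18 |   2 | feaeggchbdhefcbbagadfe
  19 |  19 | gadfe
  20 |   7 | gchbdhefcbbagadfe
  21 |   6 | ggchbdhefcbbagadfe
  22 |   9 | hbdhefcbbagadfe
  23 |  12 | hefcbbagadfe

SA = [20, 4, 18, 17, 16, 10, 15, 8, 0, 21, 1, 11, 23, 3, 13, 5, 14, 22, 2, 19, 7, 6, 9, 12]
[i] adj suffixes → lcp
  [1] 20/4 → 1 ('a')
  [2] 4/18 → 1 ('a')
  [3] 18/17 → 0 ('')
  [4] 17/16 → 1 ('b')
  [5] 16/10 → 1 ('b')
  [6] 10/15 → 0 ('')
  [7] 15/8 → 1 ('c')
  [8] 8/0 → 0 ('')
  [9] 0/21 → 1 ('d')
  [10] 21/1 → 3 ('dfe')
  [11] 1/11 → 1 ('d')
  [12] 11/23 → 0 ('')
  [13] 23/3 → 1 ('e')
  [14] 3/13 → 1 ('e')
  [15] 13/5 → 1 ('e')
  [16] 5/14 → 0 ('')
  [17] 14/22 → 1 ('f')
  [18] 22/2 → 2 ('fe')
  [19] 2/19 → 0 ('')
  [20] 19/7 → 1 ('g')
  [21] 7/6 → 1 ('g')
  [22] 6/9 → 0 ('')
  [23] 9/12 → 1 ('h')

[0, 1, 1, 0, 1, 1, 0, 1, 0, 1, 3, 1, 0, 1, 1, 1, 0, 1, 2, 0, 1, 1, 0, 1]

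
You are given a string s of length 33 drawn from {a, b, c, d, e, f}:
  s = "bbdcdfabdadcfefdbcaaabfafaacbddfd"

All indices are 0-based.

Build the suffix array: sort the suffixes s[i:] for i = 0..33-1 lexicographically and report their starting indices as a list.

[18, 19, 25, 6, 20, 26, 9, 23, 0, 16, 7, 1, 28, 21, 17, 27, 3, 11, 32, 8, 15, 2, 10, 29, 4, 30, 13, 24, 5, 22, 31, 14, 12]

sorted suffixes:
  #0 SA[0]=18  'aaabfafaacbddfd'
  #1 SA[1]=19  'aabfafaacbddfd'
  #2 SA[2]=25  'aacbddfd'
  #3 SA[3]=6  'abdadcfefdbcaaabfafaacbddfd'
  #4 SA[4]=20  'abfafaacbddfd'
  #5 SA[5]=26  'acbddfd'
  #6 SA[6]=9  'adcfefdbcaaabfafaacbddfd'
  #7 SA[7]=23  'afaacbddfd'
  #8 SA[8]=0  'bbdcdfabdadcfefdbcaaabfafaacbddfd'
  #9 SA[9]=16  'bcaaabfafaacbddfd'
  #10 SA[10]=7  'bdadcfefdbcaaabfafaacbddfd'
  #11 SA[11]=1  'bdcdfabdadcfefdbcaaabfafaacbddfd'
  #12 SA[12]=28  'bddfd'
  #13 SA[13]=21  'bfafaacbddfd'
  #14 SA[14]=17  'caaabfafaacbddfd'
  #15 SA[15]=27  'cbddfd'
  #16 SA[16]=3  'cdfabdadcfefdbcaaabfafaacbddfd'
  #17 SA[17]=11  'cfefdbcaaabfafaacbddfd'
  #18 SA[18]=32  'd'
  #19 SA[19]=8  'dadcfefdbcaaabfafaacbddfd'
  #20 SA[20]=15  'dbcaaabfafaacbddfd'
  #21 SA[21]=2  'dcdfabdadcfefdbcaaabfafaacbddfd'
  #22 SA[22]=10  'dcfefdbcaaabfafaacbddfd'
  #23 SA[23]=29  'ddfd'
  #24 SA[24]=4  'dfabdadcfefdbcaaabfafaacbddfd'
  #25 SA[25]=30  'dfd'
  #26 SA[26]=13  'efdbcaaabfafaacbddfd'
  #27 SA[27]=24  'faacbddfd'
  #28 SA[28]=5  'fabdadcfefdbcaaabfafaacbddfd'
  #29 SA[29]=22  'fafaacbddfd'
  #30 SA[30]=31  'fd'
  #31 SA[31]=14  'fdbcaaabfafaacbddfd'
  #32 SA[32]=12  'fefdbcaaabfafaacbddfd'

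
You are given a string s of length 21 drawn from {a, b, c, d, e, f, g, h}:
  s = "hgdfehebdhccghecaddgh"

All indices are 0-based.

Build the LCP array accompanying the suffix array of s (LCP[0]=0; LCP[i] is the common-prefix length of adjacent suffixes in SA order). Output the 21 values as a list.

[0, 0, 0, 1, 1, 0, 1, 1, 1, 0, 1, 1, 0, 0, 1, 2, 0, 1, 1, 2, 1]

rank→(start, suffix):
  0 → (16, 'addgh')
  1 → (7, 'bdhccghecaddgh')
  2 → (15, 'caddgh')
  3 → (10, 'ccghecaddgh')
  4 → (11, 'cghecaddgh')
  5 → (17, 'ddgh')
  6 → (2, 'dfehebdhccghecaddgh')
  7 → (18, 'dgh')
  8 → (8, 'dhccghecaddgh')
  9 → (6, 'ebdhccghecaddgh')
  10 → (14, 'ecaddgh')
  11 → (4, 'ehebdhccghecaddgh')
  12 → (3, 'fehebdhccghecaddgh')
  13 → (1, 'gdfehebdhccghecaddgh')
  14 → (19, 'gh')
  15 → (12, 'ghecaddgh')
  16 → (20, 'h')
  17 → (9, 'hccghecaddgh')
  18 → (5, 'hebdhccghecaddgh')
  19 → (13, 'hecaddgh')
  20 → (0, 'hgdfehebdhccghecaddgh')

SA = [16, 7, 15, 10, 11, 17, 2, 18, 8, 6, 14, 4, 3, 1, 19, 12, 20, 9, 5, 13, 0]
i: (SA[i-1],SA[i]) lcp shared
  1: (16,7) 0 ''
  2: (7,15) 0 ''
  3: (15,10) 1 'c'
  4: (10,11) 1 'c'
  5: (11,17) 0 ''
  6: (17,2) 1 'd'
  7: (2,18) 1 'd'
  8: (18,8) 1 'd'
  9: (8,6) 0 ''
  10: (6,14) 1 'e'
  11: (14,4) 1 'e'
  12: (4,3) 0 ''
  13: (3,1) 0 ''
  14: (1,19) 1 'g'
  15: (19,12) 2 'gh'
  16: (12,20) 0 ''
  17: (20,9) 1 'h'
  18: (9,5) 1 'h'
  19: (5,13) 2 'he'
  20: (13,0) 1 'h'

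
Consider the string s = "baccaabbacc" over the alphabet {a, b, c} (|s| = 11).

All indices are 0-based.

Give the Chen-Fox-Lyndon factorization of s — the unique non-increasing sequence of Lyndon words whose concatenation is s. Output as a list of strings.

emit factor 1: 'b' (i=0, period=1)
emit factor 2: 'acc' (i=1, period=3)
emit factor 3: 'aabbacc' (i=4, period=7)

["b", "acc", "aabbacc"]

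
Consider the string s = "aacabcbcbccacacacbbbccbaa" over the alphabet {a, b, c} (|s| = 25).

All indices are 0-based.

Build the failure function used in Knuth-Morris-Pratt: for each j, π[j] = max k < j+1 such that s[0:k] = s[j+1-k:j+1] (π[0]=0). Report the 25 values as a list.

π[0] = 0
j=1 s[j]='a': π[1]=1 (border 'a')
j=2 s[j]='c': k: 1→0; π[2]=0 (border '')
j=3 s[j]='a': π[3]=1 (border 'a')
j=4 s[j]='b': k: 1→0; π[4]=0 (border '')
j=5 s[j]='c': π[5]=0 (border '')
j=6 s[j]='b': π[6]=0 (border '')
j=7 s[j]='c': π[7]=0 (border '')
j=8 s[j]='b': π[8]=0 (border '')
j=9 s[j]='c': π[9]=0 (border '')
j=10 s[j]='c': π[10]=0 (border '')
j=11 s[j]='a': π[11]=1 (border 'a')
j=12 s[j]='c': k: 1→0; π[12]=0 (border '')
j=13 s[j]='a': π[13]=1 (border 'a')
j=14 s[j]='c': k: 1→0; π[14]=0 (border '')
j=15 s[j]='a': π[15]=1 (border 'a')
j=16 s[j]='c': k: 1→0; π[16]=0 (border '')
j=17 s[j]='b': π[17]=0 (border '')
j=18 s[j]='b': π[18]=0 (border '')
j=19 s[j]='b': π[19]=0 (border '')
j=20 s[j]='c': π[20]=0 (border '')
j=21 s[j]='c': π[21]=0 (border '')
j=22 s[j]='b': π[22]=0 (border '')
j=23 s[j]='a': π[23]=1 (border 'a')
j=24 s[j]='a': π[24]=2 (border 'aa')

[0, 1, 0, 1, 0, 0, 0, 0, 0, 0, 0, 1, 0, 1, 0, 1, 0, 0, 0, 0, 0, 0, 0, 1, 2]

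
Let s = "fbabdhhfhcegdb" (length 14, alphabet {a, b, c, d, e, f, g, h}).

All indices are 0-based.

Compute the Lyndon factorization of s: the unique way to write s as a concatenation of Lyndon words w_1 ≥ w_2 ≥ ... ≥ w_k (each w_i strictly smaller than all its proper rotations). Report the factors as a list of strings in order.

emit factor 1: 'f' (i=0, period=1)
emit factor 2: 'b' (i=1, period=1)
emit factor 3: 'abdhhfhcegdb' (i=2, period=12)

["f", "b", "abdhhfhcegdb"]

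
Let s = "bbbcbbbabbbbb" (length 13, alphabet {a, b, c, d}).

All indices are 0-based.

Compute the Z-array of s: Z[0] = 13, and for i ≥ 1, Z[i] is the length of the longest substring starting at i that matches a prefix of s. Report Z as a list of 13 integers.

Z[0]=13
i=1: i≥r, start 0; Z[1]=2 grow→box=[1,3)
i=2: min(r-i=1, Z[1]=2)=1; Z[2]=1
i=3: i≥r, start 0; Z[3]=0
i=4: i≥r, start 0; Z[4]=3 grow→box=[4,7)
i=5: min(r-i=2, Z[1]=2)=2; Z[5]=2
i=6: min(r-i=1, Z[2]=1)=1; Z[6]=1
i=7: i≥r, start 0; Z[7]=0
i=8: i≥r, start 0; Z[8]=3 grow→box=[8,11)
i=9: min(r-i=2, Z[1]=2)=2; Z[9]=3 grow→box=[9,12)
i=10: min(r-i=2, Z[1]=2)=2; Z[10]=3 grow→box=[10,13)
i=11: min(r-i=2, Z[1]=2)=2; Z[11]=2
i=12: min(r-i=1, Z[2]=1)=1; Z[12]=1

[13, 2, 1, 0, 3, 2, 1, 0, 3, 3, 3, 2, 1]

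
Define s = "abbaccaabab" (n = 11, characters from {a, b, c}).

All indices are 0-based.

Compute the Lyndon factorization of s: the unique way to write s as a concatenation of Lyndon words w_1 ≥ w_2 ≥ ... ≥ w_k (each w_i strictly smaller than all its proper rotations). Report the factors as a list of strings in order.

emit factor 1: 'abbacc' (i=0, period=6)
emit factor 2: 'aabab' (i=6, period=5)

["abbacc", "aabab"]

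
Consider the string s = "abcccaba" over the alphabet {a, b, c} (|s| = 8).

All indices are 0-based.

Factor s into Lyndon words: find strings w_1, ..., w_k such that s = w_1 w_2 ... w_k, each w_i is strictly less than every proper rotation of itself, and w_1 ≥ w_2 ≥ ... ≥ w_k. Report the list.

["abccc", "ab", "a"]

emit factor 1: 'abccc' (i=0, period=5)
emit factor 2: 'ab' (i=5, period=2)
emit factor 3: 'a' (i=7, period=1)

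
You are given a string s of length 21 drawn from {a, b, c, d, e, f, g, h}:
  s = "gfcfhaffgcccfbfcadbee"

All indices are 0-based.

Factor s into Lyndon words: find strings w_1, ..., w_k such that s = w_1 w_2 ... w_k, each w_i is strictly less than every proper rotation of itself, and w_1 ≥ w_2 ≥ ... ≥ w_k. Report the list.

["g", "f", "cfh", "affgcccfbfc", "adbee"]

emit factor 1: 'g' (i=0, period=1)
emit factor 2: 'f' (i=1, period=1)
emit factor 3: 'cfh' (i=2, period=3)
emit factor 4: 'affgcccfbfc' (i=5, period=11)
emit factor 5: 'adbee' (i=16, period=5)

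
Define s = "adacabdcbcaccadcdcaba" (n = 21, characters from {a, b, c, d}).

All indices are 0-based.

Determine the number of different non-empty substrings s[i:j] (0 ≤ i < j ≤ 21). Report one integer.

205

rank→(start, suffix):
  0 → (20, 'a')
  1 → (18, 'aba')
  2 → (4, 'abdcbcaccadcdcaba')
  3 → (2, 'acabdcbcaccadcdcaba')
  4 → (10, 'accadcdcaba')
  5 → (0, 'adacabdcbcaccadcdcaba')
  6 → (13, 'adcdcaba')
  7 → (19, 'ba')
  8 → (8, 'bcaccadcdcaba')
  9 → (5, 'bdcbcaccadcdcaba')
  10 → (17, 'caba')
  11 → (3, 'cabdcbcaccadcdcaba')
  12 → (9, 'caccadcdcaba')
  13 → (12, 'cadcdcaba')
  14 → (7, 'cbcaccadcdcaba')
  15 → (11, 'ccadcdcaba')
  16 → (15, 'cdcaba')
  17 → (1, 'dacabdcbcaccadcdcaba')
  18 → (16, 'dcaba')
  19 → (6, 'dcbcaccadcdcaba')
  20 → (14, 'dcdcaba')

SA = [20, 18, 4, 2, 10, 0, 13, 19, 8, 5, 17, 3, 9, 12, 7, 11, 15, 1, 16, 6, 14]
[i] adj suffixes → lcp
  [1] 20/18 → 1 ('a')
  [2] 18/4 → 2 ('ab')
  [3] 4/2 → 1 ('a')
  [4] 2/10 → 2 ('ac')
  [5] 10/0 → 1 ('a')
  [6] 0/13 → 2 ('ad')
  [7] 13/19 → 0 ('')
  [8] 19/8 → 1 ('b')
  [9] 8/5 → 1 ('b')
  [10] 5/17 → 0 ('')
  [11] 17/3 → 3 ('cab')
  [12] 3/9 → 2 ('ca')
  [13] 9/12 → 2 ('ca')
  [14] 12/7 → 1 ('c')
  [15] 7/11 → 1 ('c')
  [16] 11/15 → 1 ('c')
  [17] 15/1 → 0 ('')
  [18] 1/16 → 1 ('d')
  [19] 16/6 → 2 ('dc')
  [20] 6/14 → 2 ('dc')

n(n+1)/2 = 21·22/2 = 231
Σ LCP = 0 + 1 + 2 + 1 + 2 + 1 + 2 + 0 + 1 + 1 + 0 + 3 + 2 + 2 + 1 + 1 + 1 + 0 + 1 + 2 + 2 = 26
distinct = 231 − 26 = 205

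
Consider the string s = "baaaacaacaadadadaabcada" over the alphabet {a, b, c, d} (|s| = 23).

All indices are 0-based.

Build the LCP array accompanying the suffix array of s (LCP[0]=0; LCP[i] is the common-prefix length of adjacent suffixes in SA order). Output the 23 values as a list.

rank | idx | suffix
   0 |  22 | a
   1 |   1 | aaaacaacaadadadaabcada
   2 |   2 | aaacaacaadadadaabcada
   3 |  16 | aabcada
   4 |   3 | aacaacaadadadaabcada
   5 |   6 | aacaadadadaabcada
   6 |   9 | aadadadaabcada
   7 |  17 | abcada
   8 |   4 | acaacaadadadaabcada
   9 |   7 | acaadadadaabcada
  10 |  20 | ada
  11 |  14 | adaabcada
  12 |  12 | adadaabcada
  13 |  10 | adadadaabcada
  14 |   0 | baaaacaacaadadadaabcada
  15 |  18 | bcada
  16 |   5 | caacaadadadaabcada
  17 |   8 | caadadadaabcada
  18 |  19 | cada
  19 |  21 | da
  20 |  15 | daabcada
  21 |  13 | dadaabcada
  22 |  11 | dadadaabcada

SA = [22, 1, 2, 16, 3, 6, 9, 17, 4, 7, 20, 14, 12, 10, 0, 18, 5, 8, 19, 21, 15, 13, 11]
[i] adj suffixes → lcp
  [1] 22/1 → 1 ('a')
  [2] 1/2 → 3 ('aaa')
  [3] 2/16 → 2 ('aa')
  [4] 16/3 → 2 ('aa')
  [5] 3/6 → 5 ('aacaa')
  [6] 6/9 → 2 ('aa')
  [7] 9/17 → 1 ('a')
  [8] 17/4 → 1 ('a')
  [9] 4/7 → 4 ('acaa')
  [10] 7/20 → 1 ('a')
  [11] 20/14 → 3 ('ada')
  [12] 14/12 → 3 ('ada')
  [13] 12/10 → 5 ('adada')
  [14] 10/0 → 0 ('')
  [15] 0/18 → 1 ('b')
  [16] 18/5 → 0 ('')
  [17] 5/8 → 3 ('caa')
  [18] 8/19 → 2 ('ca')
  [19] 19/21 → 0 ('')
  [20] 21/15 → 2 ('da')
  [21] 15/13 → 2 ('da')
  [22] 13/11 → 4 ('dada')

[0, 1, 3, 2, 2, 5, 2, 1, 1, 4, 1, 3, 3, 5, 0, 1, 0, 3, 2, 0, 2, 2, 4]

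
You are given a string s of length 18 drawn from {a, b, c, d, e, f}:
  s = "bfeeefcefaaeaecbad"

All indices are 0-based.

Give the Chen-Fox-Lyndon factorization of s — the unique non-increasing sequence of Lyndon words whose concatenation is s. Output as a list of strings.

emit factor 1: 'bfeeefcef' (i=0, period=9)
emit factor 2: 'aaeaecbad' (i=9, period=9)

["bfeeefcef", "aaeaecbad"]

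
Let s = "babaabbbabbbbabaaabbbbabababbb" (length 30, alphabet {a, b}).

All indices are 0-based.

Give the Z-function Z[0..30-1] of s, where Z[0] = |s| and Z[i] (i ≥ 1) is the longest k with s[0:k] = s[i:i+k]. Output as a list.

Z[0]=30
i=1: fresh scan; Z[1]=0
i=2: fresh scan; Z[2]=2 grow→box=[2,4)
i=3: min(r-i=1, Z[1]=0)=0; Z[3]=0
i=4: fresh scan; Z[4]=0
i=5: fresh scan; Z[5]=1 grow→box=[5,6)
i=6: fresh scan; Z[6]=1 grow→box=[6,7)
i=7: fresh scan; Z[7]=3 grow→box=[7,10)
i=8: min(r-i=2, Z[1]=0)=0; Z[8]=0
i=9: min(r-i=1, Z[2]=2)=1; Z[9]=1
i=10: fresh scan; Z[10]=1 grow→box=[10,11)
i=11: fresh scan; Z[11]=1 grow→box=[11,12)
i=12: fresh scan; Z[12]=5 grow→box=[12,17)
i=13: min(r-i=4, Z[1]=0)=0; Z[13]=0
i=14: min(r-i=3, Z[2]=2)=2; Z[14]=2
i=15: min(r-i=2, Z[3]=0)=0; Z[15]=0
i=16: min(r-i=1, Z[4]=0)=0; Z[16]=0
i=17: fresh scan; Z[17]=0
i=18: fresh scan; Z[18]=1 grow→box=[18,19)
i=19: fresh scan; Z[19]=1 grow→box=[19,20)
i=20: fresh scan; Z[20]=1 grow→box=[20,21)
i=21: fresh scan; Z[21]=4 grow→box=[21,25)
i=22: min(r-i=3, Z[1]=0)=0; Z[22]=0
i=23: min(r-i=2, Z[2]=2)=2; Z[23]=4 grow→box=[23,27)
i=24: min(r-i=3, Z[1]=0)=0; Z[24]=0
i=25: min(r-i=2, Z[2]=2)=2; Z[25]=3 grow→box=[25,28)
i=26: min(r-i=2, Z[1]=0)=0; Z[26]=0
i=27: min(r-i=1, Z[2]=2)=1; Z[27]=1
i=28: fresh scan; Z[28]=1 grow→box=[28,29)
i=29: fresh scan; Z[29]=1 grow→box=[29,30)

[30, 0, 2, 0, 0, 1, 1, 3, 0, 1, 1, 1, 5, 0, 2, 0, 0, 0, 1, 1, 1, 4, 0, 4, 0, 3, 0, 1, 1, 1]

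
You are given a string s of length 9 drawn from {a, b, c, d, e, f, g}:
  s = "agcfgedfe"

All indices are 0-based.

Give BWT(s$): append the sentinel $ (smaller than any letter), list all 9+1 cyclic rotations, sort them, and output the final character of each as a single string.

e$gefgdcaf

rank  rotation    last
    0  $agcfgedfe  e
    1  agcfgedfe$  $
    2  cfgedfe$ag  g
    3  dfe$agcfge  e
    4  e$agcfgedf  f
    5  edfe$agcfg  g
    6  fe$agcfged  d
    7  fgedfe$agc  c
    8  gcfgedfe$a  a
    9  gedfe$agcf  f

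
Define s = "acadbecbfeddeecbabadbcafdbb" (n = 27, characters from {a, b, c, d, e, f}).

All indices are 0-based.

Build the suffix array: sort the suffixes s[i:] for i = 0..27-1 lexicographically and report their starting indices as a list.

sorted suffixes:
  #0 SA[0]=16  'abadbcafdbb'
  #1 SA[1]=0  'acadbecbfeddeecbabadbcafdbb'
  #2 SA[2]=18  'adbcafdbb'
  #3 SA[3]=2  'adbecbfeddeecbabadbcafdbb'
  #4 SA[4]=22  'afdbb'
  #5 SA[5]=26  'b'
  #6 SA[6]=15  'babadbcafdbb'
  #7 SA[7]=17  'badbcafdbb'
  #8 SA[8]=25  'bb'
  #9 SA[9]=20  'bcafdbb'
  #10 SA[10]=4  'becbfeddeecbabadbcafdbb'
  #11 SA[11]=7  'bfeddeecbabadbcafdbb'
  #12 SA[12]=1  'cadbecbfeddeecbabadbcafdbb'
  #13 SA[13]=21  'cafdbb'
  #14 SA[14]=14  'cbabadbcafdbb'
  #15 SA[15]=6  'cbfeddeecbabadbcafdbb'
  #16 SA[16]=24  'dbb'
  #17 SA[17]=19  'dbcafdbb'
  #18 SA[18]=3  'dbecbfeddeecbabadbcafdbb'
  #19 SA[19]=10  'ddeecbabadbcafdbb'
  #20 SA[20]=11  'deecbabadbcafdbb'
  #21 SA[21]=13  'ecbabadbcafdbb'
  #22 SA[22]=5  'ecbfeddeecbabadbcafdbb'
  #23 SA[23]=9  'eddeecbabadbcafdbb'
  #24 SA[24]=12  'eecbabadbcafdbb'
  #25 SA[25]=23  'fdbb'
  #26 SA[26]=8  'feddeecbabadbcafdbb'

[16, 0, 18, 2, 22, 26, 15, 17, 25, 20, 4, 7, 1, 21, 14, 6, 24, 19, 3, 10, 11, 13, 5, 9, 12, 23, 8]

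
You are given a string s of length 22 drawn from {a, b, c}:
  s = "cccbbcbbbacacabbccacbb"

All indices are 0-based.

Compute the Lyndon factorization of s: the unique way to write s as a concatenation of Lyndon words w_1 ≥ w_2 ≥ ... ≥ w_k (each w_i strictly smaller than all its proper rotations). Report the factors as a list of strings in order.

["c", "c", "c", "bbc", "b", "b", "b", "ac", "ac", "abbccacbb"]

emit factor 1: 'c' (i=0, period=1)
emit factor 2: 'c' (i=1, period=1)
emit factor 3: 'c' (i=2, period=1)
emit factor 4: 'bbc' (i=3, period=3)
emit factor 5: 'b' (i=6, period=1)
emit factor 6: 'b' (i=7, period=1)
emit factor 7: 'b' (i=8, period=1)
emit factor 8: 'ac' (i=9, period=2)
emit factor 9: 'ac' (i=11, period=2)
emit factor 10: 'abbccacbb' (i=13, period=9)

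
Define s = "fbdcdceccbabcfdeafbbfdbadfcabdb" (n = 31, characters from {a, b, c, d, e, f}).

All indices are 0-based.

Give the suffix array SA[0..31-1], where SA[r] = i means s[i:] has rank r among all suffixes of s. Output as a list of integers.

[10, 27, 23, 16, 30, 9, 22, 18, 11, 28, 1, 19, 26, 8, 7, 3, 5, 12, 29, 21, 2, 4, 14, 24, 15, 6, 17, 0, 25, 20, 13]

rank | idx | suffix
   0 |  10 | abcfdeafbbfdbadfcabdb
   1 |  27 | abdb
   2 |  23 | adfcabdb
   3 |  16 | afbbfdbadfcabdb
   4 |  30 | b
   5 |   9 | babcfdeafbbfdbadfcabdb
   6 |  22 | badfcabdb
   7 |  18 | bbfdbadfcabdb
   8 |  11 | bcfdeafbbfdbadfcabdb
   9 |  28 | bdb
  10 |   1 | bdcdceccbabcfdeafbbfdbadfcabdb
  11 |  19 | bfdbadfcabdb
  12 |  26 | cabdb
  13 |   8 | cbabcfdeafbbfdbadfcabdb
  14 |   7 | ccbabcfdeafbbfdbadfcabdb
  15 |   3 | cdceccbabcfdeafbbfdbadfcabdb
  16 |   5 | ceccbabcfdeafbbfdbadfcabdb
  17 |  12 | cfdeafbbfdbadfcabdb
  18 |  29 | db
  19 |  21 | dbadfcabdb
  20 |   2 | dcdceccbabcfdeafbbfdbadfcabdb
  21 |   4 | dceccbabcfdeafbbfdbadfcabdb
  22 |  14 | deafbbfdbadfcabdb
  23 |  24 | dfcabdb
  24 |  15 | eafbbfdbadfcabdb
  25 |   6 | eccbabcfdeafbbfdbadfcabdb
  26 |  17 | fbbfdbadfcabdb
  27 |   0 | fbdcdceccbabcfdeafbbfdbadfcabdb
  28 |  25 | fcabdb
  29 |  20 | fdbadfcabdb
  30 |  13 | fdeafbbfdbadfcabdb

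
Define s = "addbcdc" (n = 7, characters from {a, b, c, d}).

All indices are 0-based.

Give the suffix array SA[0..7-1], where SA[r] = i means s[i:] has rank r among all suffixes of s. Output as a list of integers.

rank | idx | suffix
   0 |   0 | addbcdc
   1 |   3 | bcdc
   2 |   6 | c
   3 |   4 | cdc
   4 |   2 | dbcdc
   5 |   5 | dc
   6 |   1 | ddbcdc

[0, 3, 6, 4, 2, 5, 1]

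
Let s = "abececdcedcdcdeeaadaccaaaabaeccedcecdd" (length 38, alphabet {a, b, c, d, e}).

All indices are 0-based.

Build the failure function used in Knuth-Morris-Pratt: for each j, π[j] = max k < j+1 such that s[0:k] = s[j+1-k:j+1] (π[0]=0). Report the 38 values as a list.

π[0] = 0
j=1 s[j]='b': π[1]=0 (border '')
j=2 s[j]='e': π[2]=0 (border '')
j=3 s[j]='c': π[3]=0 (border '')
j=4 s[j]='e': π[4]=0 (border '')
j=5 s[j]='c': π[5]=0 (border '')
j=6 s[j]='d': π[6]=0 (border '')
j=7 s[j]='c': π[7]=0 (border '')
j=8 s[j]='e': π[8]=0 (border '')
j=9 s[j]='d': π[9]=0 (border '')
j=10 s[j]='c': π[10]=0 (border '')
j=11 s[j]='d': π[11]=0 (border '')
j=12 s[j]='c': π[12]=0 (border '')
j=13 s[j]='d': π[13]=0 (border '')
j=14 s[j]='e': π[14]=0 (border '')
j=15 s[j]='e': π[15]=0 (border '')
j=16 s[j]='a': π[16]=1 (border 'a')
j=17 s[j]='a': k: 1→0; π[17]=1 (border 'a')
j=18 s[j]='d': k: 1→0; π[18]=0 (border '')
j=19 s[j]='a': π[19]=1 (border 'a')
j=20 s[j]='c': k: 1→0; π[20]=0 (border '')
j=21 s[j]='c': π[21]=0 (border '')
j=22 s[j]='a': π[22]=1 (border 'a')
j=23 s[j]='a': k: 1→0; π[23]=1 (border 'a')
j=24 s[j]='a': k: 1→0; π[24]=1 (border 'a')
j=25 s[j]='a': k: 1→0; π[25]=1 (border 'a')
j=26 s[j]='b': π[26]=2 (border 'ab')
j=27 s[j]='a': k: 2→0; π[27]=1 (border 'a')
j=28 s[j]='e': k: 1→0; π[28]=0 (border '')
j=29 s[j]='c': π[29]=0 (border '')
j=30 s[j]='c': π[30]=0 (border '')
j=31 s[j]='e': π[31]=0 (border '')
j=32 s[j]='d': π[32]=0 (border '')
j=33 s[j]='c': π[33]=0 (border '')
j=34 s[j]='e': π[34]=0 (border '')
j=35 s[j]='c': π[35]=0 (border '')
j=36 s[j]='d': π[36]=0 (border '')
j=37 s[j]='d': π[37]=0 (border '')

[0, 0, 0, 0, 0, 0, 0, 0, 0, 0, 0, 0, 0, 0, 0, 0, 1, 1, 0, 1, 0, 0, 1, 1, 1, 1, 2, 1, 0, 0, 0, 0, 0, 0, 0, 0, 0, 0]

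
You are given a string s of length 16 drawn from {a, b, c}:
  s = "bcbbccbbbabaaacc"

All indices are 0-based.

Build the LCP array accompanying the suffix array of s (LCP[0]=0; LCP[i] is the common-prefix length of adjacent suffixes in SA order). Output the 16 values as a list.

rank | idx | suffix
   0 |  11 | aaacc
   1 |  12 | aacc
   2 |   9 | abaaacc
   3 |  13 | acc
   4 |  10 | baaacc
   5 |   8 | babaaacc
   6 |   7 | bbabaaacc
   7 |   6 | bbbabaaacc
   8 |   2 | bbccbbbabaaacc
   9 |   0 | bcbbccbbbabaaacc
  10 |   3 | bccbbbabaaacc
  11 |  15 | c
  12 |   5 | cbbbabaaacc
  13 |   1 | cbbccbbbabaaacc
  14 |  14 | cc
  15 |   4 | ccbbbabaaacc

SA = [11, 12, 9, 13, 10, 8, 7, 6, 2, 0, 3, 15, 5, 1, 14, 4]
rank  pair      lcp
   1  s[11:],s[12:]  2  'aa'
   2  s[12:],s[9:]  1  'a'
   3  s[9:],s[13:]  1  'a'
   4  s[13:],s[10:]  0  ''
   5  s[10:],s[8:]  2  'ba'
   6  s[8:],s[7:]  1  'b'
   7  s[7:],s[6:]  2  'bb'
   8  s[6:],s[2:]  2  'bb'
   9  s[2:],s[0:]  1  'b'
  10  s[0:],s[3:]  2  'bc'
  11  s[3:],s[15:]  0  ''
  12  s[15:],s[5:]  1  'c'
  13  s[5:],s[1:]  3  'cbb'
  14  s[1:],s[14:]  1  'c'
  15  s[14:],s[4:]  2  'cc'

[0, 2, 1, 1, 0, 2, 1, 2, 2, 1, 2, 0, 1, 3, 1, 2]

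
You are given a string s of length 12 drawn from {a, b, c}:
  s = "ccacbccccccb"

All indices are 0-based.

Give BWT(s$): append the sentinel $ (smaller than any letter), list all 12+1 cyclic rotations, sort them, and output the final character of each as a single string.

bccccca$ccccb

rank  rotation       last
    0  $ccacbccccccb  b
    1  acbccccccb$cc  c
    2  b$ccacbcccccc  c
    3  bccccccb$ccac  c
    4  cacbccccccb$c  c
    5  cb$ccacbccccc  c
    6  cbccccccb$cca  a
    7  ccacbccccccb$  $
    8  ccb$ccacbcccc  c
    9  cccb$ccacbccc  c
   10  ccccb$ccacbcc  c
   11  cccccb$ccacbc  c
   12  ccccccb$ccacb  b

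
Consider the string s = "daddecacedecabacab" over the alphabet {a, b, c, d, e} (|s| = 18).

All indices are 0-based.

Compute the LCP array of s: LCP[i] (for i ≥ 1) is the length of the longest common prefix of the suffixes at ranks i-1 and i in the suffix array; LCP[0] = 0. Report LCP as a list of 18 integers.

[0, 2, 1, 2, 1, 0, 1, 0, 3, 2, 1, 0, 1, 1, 4, 0, 3, 1]

rank | idx | suffix
   0 |  16 | ab
   1 |  12 | abacab
   2 |  14 | acab
   3 |   6 | acedecabacab
   4 |   1 | addecacedecabacab
   5 |  17 | b
   6 |  13 | bacab
   7 |  15 | cab
   8 |  11 | cabacab
   9 |   5 | cacedecabacab
  10 |   7 | cedecabacab
  11 |   0 | daddecacedecabacab
  12 |   2 | ddecacedecabacab
  13 |   9 | decabacab
  14 |   3 | decacedecabacab
  15 |  10 | ecabacab
  16 |   4 | ecacedecabacab
  17 |   8 | edecabacab

SA = [16, 12, 14, 6, 1, 17, 13, 15, 11, 5, 7, 0, 2, 9, 3, 10, 4, 8]
rank  pair      lcp
   1  s[16:],s[12:]  2  'ab'
   2  s[12:],s[14:]  1  'a'
   3  s[14:],s[6:]  2  'ac'
   4  s[6:],s[1:]  1  'a'
   5  s[1:],s[17:]  0  ''
   6  s[17:],s[13:]  1  'b'
   7  s[13:],s[15:]  0  ''
   8  s[15:],s[11:]  3  'cab'
   9  s[11:],s[5:]  2  'ca'
  10  s[5:],s[7:]  1  'c'
  11  s[7:],s[0:]  0  ''
  12  s[0:],s[2:]  1  'd'
  13  s[2:],s[9:]  1  'd'
  14  s[9:],s[3:]  4  'deca'
  15  s[3:],s[10:]  0  ''
  16  s[10:],s[4:]  3  'eca'
  17  s[4:],s[8:]  1  'e'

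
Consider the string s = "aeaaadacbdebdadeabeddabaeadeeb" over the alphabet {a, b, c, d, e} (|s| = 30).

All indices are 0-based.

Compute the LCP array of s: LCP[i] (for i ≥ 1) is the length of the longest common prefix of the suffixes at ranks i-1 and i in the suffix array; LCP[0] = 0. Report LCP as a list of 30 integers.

sorted suffixes:
  #0 SA[0]=2  'aaadacbdebdadeabeddabaeadeeb'
  #1 SA[1]=3  'aadacbdebdadeabeddabaeadeeb'
  #2 SA[2]=21  'abaeadeeb'
  #3 SA[3]=16  'abeddabaeadeeb'
  #4 SA[4]=6  'acbdebdadeabeddabaeadeeb'
  #5 SA[5]=4  'adacbdebdadeabeddabaeadeeb'
  #6 SA[6]=13  'adeabeddabaeadeeb'
  #7 SA[7]=25  'adeeb'
  #8 SA[8]=0  'aeaaadacbdebdadeabeddabaeadeeb'
  #9 SA[9]=23  'aeadeeb'
  #10 SA[10]=29  'b'
  #11 SA[11]=22  'baeadeeb'
  #12 SA[12]=11  'bdadeabeddabaeadeeb'
  #13 SA[13]=8  'bdebdadeabeddabaeadeeb'
  #14 SA[14]=17  'beddabaeadeeb'
  #15 SA[15]=7  'cbdebdadeabeddabaeadeeb'
  #16 SA[16]=20  'dabaeadeeb'
  #17 SA[17]=5  'dacbdebdadeabeddabaeadeeb'
  #18 SA[18]=12  'dadeabeddabaeadeeb'
  #19 SA[19]=19  'ddabaeadeeb'
  #20 SA[20]=14  'deabeddabaeadeeb'
  #21 SA[21]=9  'debdadeabeddabaeadeeb'
  #22 SA[22]=26  'deeb'
  #23 SA[23]=1  'eaaadacbdebdadeabeddabaeadeeb'
  #24 SA[24]=15  'eabeddabaeadeeb'
  #25 SA[25]=24  'eadeeb'
  #26 SA[26]=28  'eb'
  #27 SA[27]=10  'ebdadeabeddabaeadeeb'
  #28 SA[28]=18  'eddabaeadeeb'
  #29 SA[29]=27  'eeb'

SA = [2, 3, 21, 16, 6, 4, 13, 25, 0, 23, 29, 22, 11, 8, 17, 7, 20, 5, 12, 19, 14, 9, 26, 1, 15, 24, 28, 10, 18, 27]
[i] adj suffixes → lcp
  [1] 2/3 → 2 ('aa')
  [2] 3/21 → 1 ('a')
  [3] 21/16 → 2 ('ab')
  [4] 16/6 → 1 ('a')
  [5] 6/4 → 1 ('a')
  [6] 4/13 → 2 ('ad')
  [7] 13/25 → 3 ('ade')
  [8] 25/0 → 1 ('a')
  [9] 0/23 → 3 ('aea')
  [10] 23/29 → 0 ('')
  [11] 29/22 → 1 ('b')
  [12] 22/11 → 1 ('b')
  [13] 11/8 → 2 ('bd')
  [14] 8/17 → 1 ('b')
  [15] 17/7 → 0 ('')
  [16] 7/20 → 0 ('')
  [17] 20/5 → 2 ('da')
  [18] 5/12 → 2 ('da')
  [19] 12/19 → 1 ('d')
  [20] 19/14 → 1 ('d')
  [21] 14/9 → 2 ('de')
  [22] 9/26 → 2 ('de')
  [23] 26/1 → 0 ('')
  [24] 1/15 → 2 ('ea')
  [25] 15/24 → 2 ('ea')
  [26] 24/28 → 1 ('e')
  [27] 28/10 → 2 ('eb')
  [28] 10/18 → 1 ('e')
  [29] 18/27 → 1 ('e')

[0, 2, 1, 2, 1, 1, 2, 3, 1, 3, 0, 1, 1, 2, 1, 0, 0, 2, 2, 1, 1, 2, 2, 0, 2, 2, 1, 2, 1, 1]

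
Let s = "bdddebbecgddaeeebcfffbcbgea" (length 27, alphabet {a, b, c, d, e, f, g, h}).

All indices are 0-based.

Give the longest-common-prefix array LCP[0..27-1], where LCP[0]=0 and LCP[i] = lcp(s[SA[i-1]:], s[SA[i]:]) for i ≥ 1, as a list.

sorted suffixes:
  #0 SA[0]=26  'a'
  #1 SA[1]=12  'aeeebcfffbcbgea'
  #2 SA[2]=5  'bbecgddaeeebcfffbcbgea'
  #3 SA[3]=21  'bcbgea'
  #4 SA[4]=16  'bcfffbcbgea'
  #5 SA[5]=0  'bdddebbecgddaeeebcfffbcbgea'
  #6 SA[6]=6  'becgddaeeebcfffbcbgea'
  #7 SA[7]=23  'bgea'
  #8 SA[8]=22  'cbgea'
  #9 SA[9]=17  'cfffbcbgea'
  #10 SA[10]=8  'cgddaeeebcfffbcbgea'
  #11 SA[11]=11  'daeeebcfffbcbgea'
  #12 SA[12]=10  'ddaeeebcfffbcbgea'
  #13 SA[13]=1  'dddebbecgddaeeebcfffbcbgea'
  #14 SA[14]=2  'ddebbecgddaeeebcfffbcbgea'
  #15 SA[15]=3  'debbecgddaeeebcfffbcbgea'
  #16 SA[16]=25  'ea'
  #17 SA[17]=4  'ebbecgddaeeebcfffbcbgea'
  #18 SA[18]=15  'ebcfffbcbgea'
  #19 SA[19]=7  'ecgddaeeebcfffbcbgea'
  #20 SA[20]=14  'eebcfffbcbgea'
  #21 SA[21]=13  'eeebcfffbcbgea'
  #22 SA[22]=20  'fbcbgea'
  #23 SA[23]=19  'ffbcbgea'
  #24 SA[24]=18  'fffbcbgea'
  #25 SA[25]=9  'gddaeeebcfffbcbgea'
  #26 SA[26]=24  'gea'

SA = [26, 12, 5, 21, 16, 0, 6, 23, 22, 17, 8, 11, 10, 1, 2, 3, 25, 4, 15, 7, 14, 13, 20, 19, 18, 9, 24]
rank  pair      lcp
   1  s[26:],s[12:]  1  'a'
   2  s[12:],s[5:]  0  ''
   3  s[5:],s[21:]  1  'b'
   4  s[21:],s[16:]  2  'bc'
   5  s[16:],s[0:]  1  'b'
   6  s[0:],s[6:]  1  'b'
   7  s[6:],s[23:]  1  'b'
   8  s[23:],s[22:]  0  ''
   9  s[22:],s[17:]  1  'c'
  10  s[17:],s[8:]  1  'c'
  11  s[8:],s[11:]  0  ''
  12  s[11:],s[10:]  1  'd'
  13  s[10:],s[1:]  2  'dd'
  14  s[1:],s[2:]  2  'dd'
  15  s[2:],s[3:]  1  'd'
  16  s[3:],s[25:]  0  ''
  17  s[25:],s[4:]  1  'e'
  18  s[4:],s[15:]  2  'eb'
  19  s[15:],s[7:]  1  'e'
  20  s[7:],s[14:]  1  'e'
  21  s[14:],s[13:]  2  'ee'
  22  s[13:],s[20:]  0  ''
  23  s[20:],s[19:]  1  'f'
  24  s[19:],s[18:]  2  'ff'
  25  s[18:],s[9:]  0  ''
  26  s[9:],s[24:]  1  'g'

[0, 1, 0, 1, 2, 1, 1, 1, 0, 1, 1, 0, 1, 2, 2, 1, 0, 1, 2, 1, 1, 2, 0, 1, 2, 0, 1]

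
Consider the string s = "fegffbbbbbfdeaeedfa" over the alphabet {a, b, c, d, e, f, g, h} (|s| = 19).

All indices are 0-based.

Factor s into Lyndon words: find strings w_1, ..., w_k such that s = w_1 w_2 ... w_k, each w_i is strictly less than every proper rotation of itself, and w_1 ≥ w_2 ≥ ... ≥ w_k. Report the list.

["f", "egff", "bbbbbfde", "aeedf", "a"]

emit factor 1: 'f' (i=0, period=1)
emit factor 2: 'egff' (i=1, period=4)
emit factor 3: 'bbbbbfde' (i=5, period=8)
emit factor 4: 'aeedf' (i=13, period=5)
emit factor 5: 'a' (i=18, period=1)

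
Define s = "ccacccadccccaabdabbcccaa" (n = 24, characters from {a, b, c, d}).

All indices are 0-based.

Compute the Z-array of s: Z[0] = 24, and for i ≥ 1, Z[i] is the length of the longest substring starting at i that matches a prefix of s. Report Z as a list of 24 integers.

[24, 1, 0, 2, 3, 1, 0, 0, 2, 2, 3, 1, 0, 0, 0, 0, 0, 0, 0, 2, 3, 1, 0, 0]

Z[0]=24
i=1: i≥r, start 0; Z[1]=1 extend→box=[1,2)
i=2: i≥r, start 0; Z[2]=0
i=3: i≥r, start 0; Z[3]=2 extend→box=[3,5)
i=4: min(r-i=1, Z[1]=1)=1; Z[4]=3 extend→box=[4,7)
i=5: min(r-i=2, Z[1]=1)=1; Z[5]=1
i=6: min(r-i=1, Z[2]=0)=0; Z[6]=0
i=7: i≥r, start 0; Z[7]=0
i=8: i≥r, start 0; Z[8]=2 extend→box=[8,10)
i=9: min(r-i=1, Z[1]=1)=1; Z[9]=2 extend→box=[9,11)
i=10: min(r-i=1, Z[1]=1)=1; Z[10]=3 extend→box=[10,13)
i=11: min(r-i=2, Z[1]=1)=1; Z[11]=1
i=12: min(r-i=1, Z[2]=0)=0; Z[12]=0
i=13: i≥r, start 0; Z[13]=0
i=14: i≥r, start 0; Z[14]=0
i=15: i≥r, start 0; Z[15]=0
i=16: i≥r, start 0; Z[16]=0
i=17: i≥r, start 0; Z[17]=0
i=18: i≥r, start 0; Z[18]=0
i=19: i≥r, start 0; Z[19]=2 extend→box=[19,21)
i=20: min(r-i=1, Z[1]=1)=1; Z[20]=3 extend→box=[20,23)
i=21: min(r-i=2, Z[1]=1)=1; Z[21]=1
i=22: min(r-i=1, Z[2]=0)=0; Z[22]=0
i=23: i≥r, start 0; Z[23]=0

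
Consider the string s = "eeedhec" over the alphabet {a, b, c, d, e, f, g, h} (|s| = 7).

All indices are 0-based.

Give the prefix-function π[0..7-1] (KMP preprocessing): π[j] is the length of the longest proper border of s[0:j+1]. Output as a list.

[0, 1, 2, 0, 0, 1, 0]

π[0] = 0
j=1 s[j]='e': π[1]=1 (border 'e')
j=2 s[j]='e': π[2]=2 (border 'ee')
j=3 s[j]='d': k: 2→1→0; π[3]=0 (border '')
j=4 s[j]='h': π[4]=0 (border '')
j=5 s[j]='e': π[5]=1 (border 'e')
j=6 s[j]='c': k: 1→0; π[6]=0 (border '')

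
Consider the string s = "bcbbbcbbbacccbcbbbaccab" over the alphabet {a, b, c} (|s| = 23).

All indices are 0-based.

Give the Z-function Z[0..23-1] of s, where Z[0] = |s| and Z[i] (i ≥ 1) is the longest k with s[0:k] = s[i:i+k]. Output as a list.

Z[0]=23
i=1: i≥r, start 0; Z[1]=0
i=2: i≥r, start 0; Z[2]=1 extend→box=[2,3)
i=3: i≥r, start 0; Z[3]=1 extend→box=[3,4)
i=4: i≥r, start 0; Z[4]=5 extend→box=[4,9)
i=5: min(r-i=4, Z[1]=0)=0; Z[5]=0
i=6: min(r-i=3, Z[2]=1)=1; Z[6]=1
i=7: min(r-i=2, Z[3]=1)=1; Z[7]=1
i=8: min(r-i=1, Z[4]=5)=1; Z[8]=1
i=9: i≥r, start 0; Z[9]=0
i=10: i≥r, start 0; Z[10]=0
i=11: i≥r, start 0; Z[11]=0
i=12: i≥r, start 0; Z[12]=0
i=13: i≥r, start 0; Z[13]=5 extend→box=[13,18)
i=14: min(r-i=4, Z[1]=0)=0; Z[14]=0
i=15: min(r-i=3, Z[2]=1)=1; Z[15]=1
i=16: min(r-i=2, Z[3]=1)=1; Z[16]=1
i=17: min(r-i=1, Z[4]=5)=1; Z[17]=1
i=18: i≥r, start 0; Z[18]=0
i=19: i≥r, start 0; Z[19]=0
i=20: i≥r, start 0; Z[20]=0
i=21: i≥r, start 0; Z[21]=0
i=22: i≥r, start 0; Z[22]=1 extend→box=[22,23)

[23, 0, 1, 1, 5, 0, 1, 1, 1, 0, 0, 0, 0, 5, 0, 1, 1, 1, 0, 0, 0, 0, 1]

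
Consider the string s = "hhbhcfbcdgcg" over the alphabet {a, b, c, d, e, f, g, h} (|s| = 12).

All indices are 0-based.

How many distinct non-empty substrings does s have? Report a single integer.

72

rank→(start, suffix):
  0 → (6, 'bcdgcg')
  1 → (2, 'bhcfbcdgcg')
  2 → (7, 'cdgcg')
  3 → (4, 'cfbcdgcg')
  4 → (10, 'cg')
  5 → (8, 'dgcg')
  6 → (5, 'fbcdgcg')
  7 → (11, 'g')
  8 → (9, 'gcg')
  9 → (1, 'hbhcfbcdgcg')
  10 → (3, 'hcfbcdgcg')
  11 → (0, 'hhbhcfbcdgcg')

SA = [6, 2, 7, 4, 10, 8, 5, 11, 9, 1, 3, 0]
i: (SA[i-1],SA[i]) lcp shared
  1: (6,2) 1 'b'
  2: (2,7) 0 ''
  3: (7,4) 1 'c'
  4: (4,10) 1 'c'
  5: (10,8) 0 ''
  6: (8,5) 0 ''
  7: (5,11) 0 ''
  8: (11,9) 1 'g'
  9: (9,1) 0 ''
  10: (1,3) 1 'h'
  11: (3,0) 1 'h'

n(n+1)/2 = 12·13/2 = 78
Σ LCP = 0 + 1 + 0 + 1 + 1 + 0 + 0 + 0 + 1 + 0 + 1 + 1 = 6
distinct = 78 − 6 = 72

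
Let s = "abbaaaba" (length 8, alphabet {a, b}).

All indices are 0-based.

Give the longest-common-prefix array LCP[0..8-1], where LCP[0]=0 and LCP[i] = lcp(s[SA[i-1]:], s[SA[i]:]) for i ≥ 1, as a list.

[0, 1, 2, 1, 2, 0, 2, 1]

sorted suffixes:
  #0 SA[0]=7  'a'
  #1 SA[1]=3  'aaaba'
  #2 SA[2]=4  'aaba'
  #3 SA[3]=5  'aba'
  #4 SA[4]=0  'abbaaaba'
  #5 SA[5]=6  'ba'
  #6 SA[6]=2  'baaaba'
  #7 SA[7]=1  'bbaaaba'

SA = [7, 3, 4, 5, 0, 6, 2, 1]
rank  pair      lcp
   1  s[7:],s[3:]  1  'a'
   2  s[3:],s[4:]  2  'aa'
   3  s[4:],s[5:]  1  'a'
   4  s[5:],s[0:]  2  'ab'
   5  s[0:],s[6:]  0  ''
   6  s[6:],s[2:]  2  'ba'
   7  s[2:],s[1:]  1  'b'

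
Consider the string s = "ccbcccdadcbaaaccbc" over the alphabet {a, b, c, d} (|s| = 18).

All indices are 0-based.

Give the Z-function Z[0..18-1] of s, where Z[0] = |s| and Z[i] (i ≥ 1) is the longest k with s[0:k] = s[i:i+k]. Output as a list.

[18, 1, 0, 2, 2, 1, 0, 0, 0, 1, 0, 0, 0, 0, 4, 1, 0, 1]

Z[0]=18
i=1: i≥r, start 0; Z[1]=1 scan→box=[1,2)
i=2: i≥r, start 0; Z[2]=0
i=3: i≥r, start 0; Z[3]=2 scan→box=[3,5)
i=4: min(r-i=1, Z[1]=1)=1; Z[4]=2 scan→box=[4,6)
i=5: min(r-i=1, Z[1]=1)=1; Z[5]=1
i=6: i≥r, start 0; Z[6]=0
i=7: i≥r, start 0; Z[7]=0
i=8: i≥r, start 0; Z[8]=0
i=9: i≥r, start 0; Z[9]=1 scan→box=[9,10)
i=10: i≥r, start 0; Z[10]=0
i=11: i≥r, start 0; Z[11]=0
i=12: i≥r, start 0; Z[12]=0
i=13: i≥r, start 0; Z[13]=0
i=14: i≥r, start 0; Z[14]=4 scan→box=[14,18)
i=15: min(r-i=3, Z[1]=1)=1; Z[15]=1
i=16: min(r-i=2, Z[2]=0)=0; Z[16]=0
i=17: min(r-i=1, Z[3]=2)=1; Z[17]=1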